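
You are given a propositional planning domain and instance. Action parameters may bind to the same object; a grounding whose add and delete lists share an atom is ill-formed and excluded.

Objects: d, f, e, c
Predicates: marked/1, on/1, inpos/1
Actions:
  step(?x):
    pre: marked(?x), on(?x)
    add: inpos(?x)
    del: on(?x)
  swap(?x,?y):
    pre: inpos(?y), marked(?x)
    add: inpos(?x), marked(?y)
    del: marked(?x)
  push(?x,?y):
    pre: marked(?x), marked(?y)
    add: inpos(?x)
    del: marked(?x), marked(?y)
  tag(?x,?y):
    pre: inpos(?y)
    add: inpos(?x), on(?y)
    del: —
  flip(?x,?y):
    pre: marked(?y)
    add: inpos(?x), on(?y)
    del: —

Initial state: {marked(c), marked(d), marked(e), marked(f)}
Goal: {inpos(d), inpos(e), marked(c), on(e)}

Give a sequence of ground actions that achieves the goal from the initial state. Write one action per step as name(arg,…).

1. push(d,d)  →  {inpos(d), marked(c), marked(e), marked(f)}
2. flip(e,e)  →  {inpos(d), inpos(e), marked(c), marked(e), marked(f), on(e)}

push(d,d); flip(e,e)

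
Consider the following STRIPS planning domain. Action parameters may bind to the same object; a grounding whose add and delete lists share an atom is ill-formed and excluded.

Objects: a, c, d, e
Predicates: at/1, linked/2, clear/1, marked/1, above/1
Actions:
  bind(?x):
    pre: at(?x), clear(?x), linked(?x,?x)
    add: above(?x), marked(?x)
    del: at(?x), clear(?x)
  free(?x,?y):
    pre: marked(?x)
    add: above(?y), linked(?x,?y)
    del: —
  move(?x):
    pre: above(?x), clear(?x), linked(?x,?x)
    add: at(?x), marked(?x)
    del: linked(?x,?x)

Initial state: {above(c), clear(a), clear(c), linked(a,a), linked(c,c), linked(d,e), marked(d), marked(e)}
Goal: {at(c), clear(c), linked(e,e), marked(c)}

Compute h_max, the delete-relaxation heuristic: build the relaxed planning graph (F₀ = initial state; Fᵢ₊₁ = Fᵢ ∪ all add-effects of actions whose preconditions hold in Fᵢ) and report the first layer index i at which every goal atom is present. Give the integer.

F0 = init (8 atoms)
F1 = F0 ∪ {above(a), above(d), above(e), at(c), linked(d,a), linked(d,c), linked(d,d), linked(e,a), linked(e,c), linked(e,d), linked(e,e), marked(c)}  (20 atoms)
goal ⊆ F1  ⇒  h_max = 1

1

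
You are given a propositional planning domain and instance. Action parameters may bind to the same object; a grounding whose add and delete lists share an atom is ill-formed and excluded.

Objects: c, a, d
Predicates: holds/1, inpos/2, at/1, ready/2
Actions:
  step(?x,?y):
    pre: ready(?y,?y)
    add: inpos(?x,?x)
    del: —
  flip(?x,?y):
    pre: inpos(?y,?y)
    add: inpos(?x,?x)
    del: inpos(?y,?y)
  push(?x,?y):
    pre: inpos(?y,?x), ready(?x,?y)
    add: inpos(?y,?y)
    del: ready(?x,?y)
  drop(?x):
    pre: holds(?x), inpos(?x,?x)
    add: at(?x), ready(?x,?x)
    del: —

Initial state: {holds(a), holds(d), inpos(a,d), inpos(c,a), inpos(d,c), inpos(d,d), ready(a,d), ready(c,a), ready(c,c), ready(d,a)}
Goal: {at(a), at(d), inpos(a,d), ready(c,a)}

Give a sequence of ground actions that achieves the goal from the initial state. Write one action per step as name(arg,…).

step(a,c); drop(a); drop(d)

1. step(a,c)  →  {holds(a), holds(d), inpos(a,a), inpos(a,d), inpos(c,a), inpos(d,c), inpos(d,d), ready(a,d), ready(c,a), ready(c,c), ready(d,a)}
2. drop(a)  →  {at(a), holds(a), holds(d), inpos(a,a), inpos(a,d), inpos(c,a), inpos(d,c), inpos(d,d), ready(a,a), ready(a,d), ready(c,a), ready(c,c), ready(d,a)}
3. drop(d)  →  {at(a), at(d), holds(a), holds(d), inpos(a,a), inpos(a,d), inpos(c,a), inpos(d,c), inpos(d,d), ready(a,a), ready(a,d), ready(c,a), ready(c,c), ready(d,a), ready(d,d)}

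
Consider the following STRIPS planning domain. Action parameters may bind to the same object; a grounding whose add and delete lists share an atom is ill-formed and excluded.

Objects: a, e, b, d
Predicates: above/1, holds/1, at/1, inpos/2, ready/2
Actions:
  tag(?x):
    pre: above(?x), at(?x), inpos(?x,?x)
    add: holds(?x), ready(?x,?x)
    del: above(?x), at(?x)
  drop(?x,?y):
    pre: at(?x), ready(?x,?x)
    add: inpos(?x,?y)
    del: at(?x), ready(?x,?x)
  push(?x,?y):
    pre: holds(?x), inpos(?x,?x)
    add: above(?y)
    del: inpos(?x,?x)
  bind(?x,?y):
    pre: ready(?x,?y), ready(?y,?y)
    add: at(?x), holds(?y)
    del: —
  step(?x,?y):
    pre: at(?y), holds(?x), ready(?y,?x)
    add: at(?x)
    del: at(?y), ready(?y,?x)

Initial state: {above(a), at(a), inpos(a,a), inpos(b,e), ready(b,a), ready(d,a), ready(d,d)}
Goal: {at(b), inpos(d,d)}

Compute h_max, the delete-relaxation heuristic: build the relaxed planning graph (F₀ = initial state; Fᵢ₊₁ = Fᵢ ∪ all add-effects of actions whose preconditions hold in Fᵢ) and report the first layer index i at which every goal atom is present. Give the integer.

F0 = init (7 atoms)
F1 = F0 ∪ {at(d), holds(a), holds(d), ready(a,a)}  (11 atoms)
F2 = F1 ∪ {above(b), above(d), above(e), at(b), inpos(a,b), inpos(a,d), inpos(a,e), inpos(d,a), inpos(d,b), inpos(d,d), inpos(d,e)}  (22 atoms)
goal ⊆ F2  ⇒  h_max = 2

2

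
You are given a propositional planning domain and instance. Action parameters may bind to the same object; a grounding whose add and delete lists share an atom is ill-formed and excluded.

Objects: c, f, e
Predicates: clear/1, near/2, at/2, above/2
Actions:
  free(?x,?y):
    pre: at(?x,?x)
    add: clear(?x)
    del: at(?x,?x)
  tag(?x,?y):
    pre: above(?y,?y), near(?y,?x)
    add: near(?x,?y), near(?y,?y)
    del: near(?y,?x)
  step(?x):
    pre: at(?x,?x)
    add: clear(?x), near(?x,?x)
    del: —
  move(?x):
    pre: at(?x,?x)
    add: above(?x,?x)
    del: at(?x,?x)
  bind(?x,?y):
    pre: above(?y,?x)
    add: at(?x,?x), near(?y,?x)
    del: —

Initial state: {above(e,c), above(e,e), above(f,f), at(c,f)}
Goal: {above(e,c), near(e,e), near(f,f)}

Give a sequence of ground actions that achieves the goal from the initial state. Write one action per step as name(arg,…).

1. bind(f,f)  →  {above(e,c), above(e,e), above(f,f), at(c,f), at(f,f), near(f,f)}
2. bind(e,e)  →  {above(e,c), above(e,e), above(f,f), at(c,f), at(e,e), at(f,f), near(e,e), near(f,f)}

bind(f,f); bind(e,e)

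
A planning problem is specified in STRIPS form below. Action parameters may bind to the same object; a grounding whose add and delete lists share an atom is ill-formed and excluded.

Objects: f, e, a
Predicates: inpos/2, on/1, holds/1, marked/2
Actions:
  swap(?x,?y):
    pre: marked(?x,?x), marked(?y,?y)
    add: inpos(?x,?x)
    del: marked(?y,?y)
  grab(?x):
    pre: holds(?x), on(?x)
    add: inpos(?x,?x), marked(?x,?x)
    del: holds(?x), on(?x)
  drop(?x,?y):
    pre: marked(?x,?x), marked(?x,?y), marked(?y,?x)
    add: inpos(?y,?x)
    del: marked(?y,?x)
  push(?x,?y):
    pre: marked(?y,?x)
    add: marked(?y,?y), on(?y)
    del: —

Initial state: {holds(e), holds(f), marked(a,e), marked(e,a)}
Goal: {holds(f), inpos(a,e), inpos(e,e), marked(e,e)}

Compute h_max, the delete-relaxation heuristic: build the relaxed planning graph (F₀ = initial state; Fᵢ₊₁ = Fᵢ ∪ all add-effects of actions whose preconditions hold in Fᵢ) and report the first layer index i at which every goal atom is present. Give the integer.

2

F0 = init (4 atoms)
F1 = F0 ∪ {marked(a,a), marked(e,e), on(a), on(e)}  (8 atoms)
F2 = F1 ∪ {inpos(a,a), inpos(a,e), inpos(e,a), inpos(e,e)}  (12 atoms)
goal ⊆ F2  ⇒  h_max = 2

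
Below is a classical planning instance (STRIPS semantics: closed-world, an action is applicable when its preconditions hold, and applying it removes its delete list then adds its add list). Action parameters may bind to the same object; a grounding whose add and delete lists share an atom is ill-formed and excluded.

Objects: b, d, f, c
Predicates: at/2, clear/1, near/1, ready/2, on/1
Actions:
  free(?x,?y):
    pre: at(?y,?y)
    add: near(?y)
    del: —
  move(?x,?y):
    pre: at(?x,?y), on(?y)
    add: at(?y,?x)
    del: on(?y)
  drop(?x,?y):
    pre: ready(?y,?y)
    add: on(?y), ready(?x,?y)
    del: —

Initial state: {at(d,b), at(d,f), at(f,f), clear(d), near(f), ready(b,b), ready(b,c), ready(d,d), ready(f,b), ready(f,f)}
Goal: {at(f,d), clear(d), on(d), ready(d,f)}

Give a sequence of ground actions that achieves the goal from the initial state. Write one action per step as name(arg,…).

drop(b,d); drop(d,f); move(d,f)

1. drop(b,d)  →  {at(d,b), at(d,f), at(f,f), clear(d), near(f), on(d), ready(b,b), ready(b,c), ready(b,d), ready(d,d), ready(f,b), ready(f,f)}
2. drop(d,f)  →  {at(d,b), at(d,f), at(f,f), clear(d), near(f), on(d), on(f), ready(b,b), ready(b,c), ready(b,d), ready(d,d), ready(d,f), ready(f,b), ready(f,f)}
3. move(d,f)  →  {at(d,b), at(d,f), at(f,d), at(f,f), clear(d), near(f), on(d), ready(b,b), ready(b,c), ready(b,d), ready(d,d), ready(d,f), ready(f,b), ready(f,f)}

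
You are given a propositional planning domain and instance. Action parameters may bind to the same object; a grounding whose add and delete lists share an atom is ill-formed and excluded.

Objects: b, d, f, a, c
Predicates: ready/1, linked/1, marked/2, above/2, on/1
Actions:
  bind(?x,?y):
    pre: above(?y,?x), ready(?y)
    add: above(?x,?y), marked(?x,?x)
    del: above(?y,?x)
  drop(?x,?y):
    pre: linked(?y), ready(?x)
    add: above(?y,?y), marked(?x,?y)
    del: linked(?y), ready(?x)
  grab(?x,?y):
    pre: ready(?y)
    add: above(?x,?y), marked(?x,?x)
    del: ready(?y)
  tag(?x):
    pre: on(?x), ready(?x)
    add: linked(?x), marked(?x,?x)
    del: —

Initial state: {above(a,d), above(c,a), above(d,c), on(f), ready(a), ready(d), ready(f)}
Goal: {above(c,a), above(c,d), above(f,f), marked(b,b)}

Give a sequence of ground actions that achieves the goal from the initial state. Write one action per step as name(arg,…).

1. bind(c,d)  →  {above(a,d), above(c,a), above(c,d), marked(c,c), on(f), ready(a), ready(d), ready(f)}
2. grab(b,d)  →  {above(a,d), above(b,d), above(c,a), above(c,d), marked(b,b), marked(c,c), on(f), ready(a), ready(f)}
3. grab(f,f)  →  {above(a,d), above(b,d), above(c,a), above(c,d), above(f,f), marked(b,b), marked(c,c), marked(f,f), on(f), ready(a)}

bind(c,d); grab(b,d); grab(f,f)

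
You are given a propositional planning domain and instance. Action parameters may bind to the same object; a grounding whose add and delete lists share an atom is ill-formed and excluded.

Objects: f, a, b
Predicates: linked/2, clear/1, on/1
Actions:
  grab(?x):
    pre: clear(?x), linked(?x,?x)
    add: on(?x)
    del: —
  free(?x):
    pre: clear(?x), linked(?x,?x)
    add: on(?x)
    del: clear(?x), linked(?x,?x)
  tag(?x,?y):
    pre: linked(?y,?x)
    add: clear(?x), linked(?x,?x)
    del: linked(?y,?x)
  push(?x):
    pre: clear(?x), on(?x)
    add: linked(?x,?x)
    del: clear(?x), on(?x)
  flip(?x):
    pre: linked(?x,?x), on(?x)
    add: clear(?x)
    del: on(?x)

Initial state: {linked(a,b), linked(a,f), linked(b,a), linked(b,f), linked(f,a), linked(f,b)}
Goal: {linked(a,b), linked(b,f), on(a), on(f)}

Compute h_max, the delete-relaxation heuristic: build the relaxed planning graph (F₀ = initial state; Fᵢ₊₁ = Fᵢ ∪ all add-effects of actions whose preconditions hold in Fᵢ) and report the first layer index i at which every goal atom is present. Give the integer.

2

F0 = init (6 atoms)
F1 = F0 ∪ {clear(a), clear(b), clear(f), linked(a,a), linked(b,b), linked(f,f)}  (12 atoms)
F2 = F1 ∪ {on(a), on(b), on(f)}  (15 atoms)
goal ⊆ F2  ⇒  h_max = 2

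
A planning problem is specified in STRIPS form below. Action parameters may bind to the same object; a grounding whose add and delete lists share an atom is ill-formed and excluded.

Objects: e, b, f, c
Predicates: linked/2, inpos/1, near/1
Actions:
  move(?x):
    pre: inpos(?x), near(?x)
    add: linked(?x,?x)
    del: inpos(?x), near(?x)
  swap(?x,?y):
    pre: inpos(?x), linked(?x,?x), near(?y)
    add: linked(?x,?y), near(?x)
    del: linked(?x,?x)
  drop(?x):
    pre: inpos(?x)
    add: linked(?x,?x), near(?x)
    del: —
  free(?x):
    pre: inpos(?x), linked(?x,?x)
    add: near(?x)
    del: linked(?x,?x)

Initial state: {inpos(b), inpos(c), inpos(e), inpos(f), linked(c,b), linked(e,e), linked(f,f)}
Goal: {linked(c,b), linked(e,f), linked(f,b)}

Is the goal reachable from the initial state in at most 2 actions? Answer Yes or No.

1. drop(b)  →  {inpos(b), inpos(c), inpos(e), inpos(f), linked(b,b), linked(c,b), linked(e,e), linked(f,f), near(b)}
2. swap(f,b)  →  {inpos(b), inpos(c), inpos(e), inpos(f), linked(b,b), linked(c,b), linked(e,e), linked(f,b), near(b), near(f)}
3. swap(e,f)  →  {inpos(b), inpos(c), inpos(e), inpos(f), linked(b,b), linked(c,b), linked(e,f), linked(f,b), near(b), near(e), near(f)}
optimal plan length = 3; 3 > 2

No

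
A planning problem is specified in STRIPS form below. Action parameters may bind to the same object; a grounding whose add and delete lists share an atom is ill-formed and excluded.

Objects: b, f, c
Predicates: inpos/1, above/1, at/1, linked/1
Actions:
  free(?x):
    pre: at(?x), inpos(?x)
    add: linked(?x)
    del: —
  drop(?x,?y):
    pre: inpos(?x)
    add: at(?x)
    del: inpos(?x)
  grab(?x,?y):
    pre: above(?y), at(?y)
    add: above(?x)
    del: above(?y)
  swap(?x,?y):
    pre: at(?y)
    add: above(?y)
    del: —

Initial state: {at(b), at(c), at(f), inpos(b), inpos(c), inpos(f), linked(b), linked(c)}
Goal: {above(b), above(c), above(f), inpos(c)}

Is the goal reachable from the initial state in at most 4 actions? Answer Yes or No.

1. swap(b,b)  →  {above(b), at(b), at(c), at(f), inpos(b), inpos(c), inpos(f), linked(b), linked(c)}
2. swap(b,f)  →  {above(b), above(f), at(b), at(c), at(f), inpos(b), inpos(c), inpos(f), linked(b), linked(c)}
3. swap(b,c)  →  {above(b), above(c), above(f), at(b), at(c), at(f), inpos(b), inpos(c), inpos(f), linked(b), linked(c)}
optimal plan length = 3; 3 ≤ 4

Yes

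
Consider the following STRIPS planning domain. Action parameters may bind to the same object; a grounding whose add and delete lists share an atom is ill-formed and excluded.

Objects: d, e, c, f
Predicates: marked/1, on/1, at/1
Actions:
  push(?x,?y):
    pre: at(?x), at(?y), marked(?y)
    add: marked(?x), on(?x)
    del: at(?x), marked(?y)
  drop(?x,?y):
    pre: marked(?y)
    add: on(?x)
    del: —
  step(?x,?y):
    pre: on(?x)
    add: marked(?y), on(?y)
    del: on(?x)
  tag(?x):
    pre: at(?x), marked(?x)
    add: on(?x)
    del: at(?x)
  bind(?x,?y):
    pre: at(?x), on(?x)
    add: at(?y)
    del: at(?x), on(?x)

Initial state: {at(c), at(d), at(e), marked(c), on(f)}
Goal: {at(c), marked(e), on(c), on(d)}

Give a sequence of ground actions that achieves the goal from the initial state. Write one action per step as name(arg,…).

1. push(d,c)  →  {at(c), at(e), marked(d), on(d), on(f)}
2. drop(c,d)  →  {at(c), at(e), marked(d), on(c), on(d), on(f)}
3. step(f,e)  →  {at(c), at(e), marked(d), marked(e), on(c), on(d), on(e)}

push(d,c); drop(c,d); step(f,e)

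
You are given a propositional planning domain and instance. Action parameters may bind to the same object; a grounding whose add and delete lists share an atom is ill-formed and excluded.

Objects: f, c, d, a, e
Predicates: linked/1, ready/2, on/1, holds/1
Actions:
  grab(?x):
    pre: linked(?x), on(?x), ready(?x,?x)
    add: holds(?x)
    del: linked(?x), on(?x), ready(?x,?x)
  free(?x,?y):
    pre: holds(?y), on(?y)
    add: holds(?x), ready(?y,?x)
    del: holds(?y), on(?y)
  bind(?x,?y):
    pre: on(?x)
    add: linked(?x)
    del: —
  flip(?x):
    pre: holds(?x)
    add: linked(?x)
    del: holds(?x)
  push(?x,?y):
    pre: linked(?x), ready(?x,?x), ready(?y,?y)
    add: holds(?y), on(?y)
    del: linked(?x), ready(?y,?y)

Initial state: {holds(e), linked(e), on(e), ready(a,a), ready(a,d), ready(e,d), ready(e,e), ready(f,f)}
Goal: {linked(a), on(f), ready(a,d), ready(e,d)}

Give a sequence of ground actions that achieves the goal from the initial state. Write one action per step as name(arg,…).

free(a,e); flip(a); push(e,f)

1. free(a,e)  →  {holds(a), linked(e), ready(a,a), ready(a,d), ready(e,a), ready(e,d), ready(e,e), ready(f,f)}
2. flip(a)  →  {linked(a), linked(e), ready(a,a), ready(a,d), ready(e,a), ready(e,d), ready(e,e), ready(f,f)}
3. push(e,f)  →  {holds(f), linked(a), on(f), ready(a,a), ready(a,d), ready(e,a), ready(e,d), ready(e,e)}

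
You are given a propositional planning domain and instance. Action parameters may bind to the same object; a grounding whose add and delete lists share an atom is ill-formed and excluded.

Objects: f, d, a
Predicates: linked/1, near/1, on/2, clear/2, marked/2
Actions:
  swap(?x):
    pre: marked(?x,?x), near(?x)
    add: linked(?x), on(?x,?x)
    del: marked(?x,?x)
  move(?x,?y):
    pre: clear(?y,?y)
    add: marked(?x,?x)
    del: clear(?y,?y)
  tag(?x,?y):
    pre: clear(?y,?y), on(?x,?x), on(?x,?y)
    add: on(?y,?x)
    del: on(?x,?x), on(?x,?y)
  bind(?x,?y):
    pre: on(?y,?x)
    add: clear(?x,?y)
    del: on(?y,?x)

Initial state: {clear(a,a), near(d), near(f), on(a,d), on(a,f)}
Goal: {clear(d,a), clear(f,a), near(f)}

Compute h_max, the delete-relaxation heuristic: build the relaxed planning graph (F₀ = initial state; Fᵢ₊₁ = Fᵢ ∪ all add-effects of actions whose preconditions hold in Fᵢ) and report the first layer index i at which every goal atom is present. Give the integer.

1

F0 = init (5 atoms)
F1 = F0 ∪ {clear(d,a), clear(f,a), marked(a,a), marked(d,d), marked(f,f)}  (10 atoms)
goal ⊆ F1  ⇒  h_max = 1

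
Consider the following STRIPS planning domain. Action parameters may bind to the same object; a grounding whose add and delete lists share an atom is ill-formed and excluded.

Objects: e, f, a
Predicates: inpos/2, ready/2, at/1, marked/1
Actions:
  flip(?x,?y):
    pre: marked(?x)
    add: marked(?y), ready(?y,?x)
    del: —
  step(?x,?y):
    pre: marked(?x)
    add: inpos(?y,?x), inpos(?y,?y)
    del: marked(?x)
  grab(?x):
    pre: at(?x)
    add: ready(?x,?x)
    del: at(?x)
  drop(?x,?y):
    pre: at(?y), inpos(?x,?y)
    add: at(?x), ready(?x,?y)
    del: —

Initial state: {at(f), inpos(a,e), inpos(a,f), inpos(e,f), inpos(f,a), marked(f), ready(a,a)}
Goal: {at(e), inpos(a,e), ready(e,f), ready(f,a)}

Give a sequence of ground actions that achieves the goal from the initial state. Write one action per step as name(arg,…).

1. flip(f,a)  →  {at(f), inpos(a,e), inpos(a,f), inpos(e,f), inpos(f,a), marked(a), marked(f), ready(a,a), ready(a,f)}
2. flip(a,f)  →  {at(f), inpos(a,e), inpos(a,f), inpos(e,f), inpos(f,a), marked(a), marked(f), ready(a,a), ready(a,f), ready(f,a)}
3. drop(e,f)  →  {at(e), at(f), inpos(a,e), inpos(a,f), inpos(e,f), inpos(f,a), marked(a), marked(f), ready(a,a), ready(a,f), ready(e,f), ready(f,a)}

flip(f,a); flip(a,f); drop(e,f)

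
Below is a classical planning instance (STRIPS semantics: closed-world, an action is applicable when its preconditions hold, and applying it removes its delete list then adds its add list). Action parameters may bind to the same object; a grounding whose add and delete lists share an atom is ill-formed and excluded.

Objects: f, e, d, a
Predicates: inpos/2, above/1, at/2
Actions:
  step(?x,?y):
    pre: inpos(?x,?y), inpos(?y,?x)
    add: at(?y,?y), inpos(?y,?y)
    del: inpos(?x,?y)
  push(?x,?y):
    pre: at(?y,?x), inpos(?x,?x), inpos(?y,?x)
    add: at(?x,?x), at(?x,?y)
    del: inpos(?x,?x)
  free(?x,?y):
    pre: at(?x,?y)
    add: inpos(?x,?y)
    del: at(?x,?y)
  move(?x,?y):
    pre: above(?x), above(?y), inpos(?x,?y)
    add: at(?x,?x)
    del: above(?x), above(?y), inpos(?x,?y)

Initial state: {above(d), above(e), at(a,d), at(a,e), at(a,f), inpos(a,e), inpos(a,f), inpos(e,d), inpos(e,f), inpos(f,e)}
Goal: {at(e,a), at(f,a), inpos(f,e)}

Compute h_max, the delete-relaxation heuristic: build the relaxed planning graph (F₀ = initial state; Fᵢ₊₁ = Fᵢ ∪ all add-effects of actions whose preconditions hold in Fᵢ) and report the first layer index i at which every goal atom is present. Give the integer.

F0 = init (10 atoms)
F1 = F0 ∪ {at(e,e), at(f,f), inpos(a,d), inpos(e,e), inpos(f,f)}  (15 atoms)
F2 = F1 ∪ {at(e,a), at(f,a)}  (17 atoms)
goal ⊆ F2  ⇒  h_max = 2

2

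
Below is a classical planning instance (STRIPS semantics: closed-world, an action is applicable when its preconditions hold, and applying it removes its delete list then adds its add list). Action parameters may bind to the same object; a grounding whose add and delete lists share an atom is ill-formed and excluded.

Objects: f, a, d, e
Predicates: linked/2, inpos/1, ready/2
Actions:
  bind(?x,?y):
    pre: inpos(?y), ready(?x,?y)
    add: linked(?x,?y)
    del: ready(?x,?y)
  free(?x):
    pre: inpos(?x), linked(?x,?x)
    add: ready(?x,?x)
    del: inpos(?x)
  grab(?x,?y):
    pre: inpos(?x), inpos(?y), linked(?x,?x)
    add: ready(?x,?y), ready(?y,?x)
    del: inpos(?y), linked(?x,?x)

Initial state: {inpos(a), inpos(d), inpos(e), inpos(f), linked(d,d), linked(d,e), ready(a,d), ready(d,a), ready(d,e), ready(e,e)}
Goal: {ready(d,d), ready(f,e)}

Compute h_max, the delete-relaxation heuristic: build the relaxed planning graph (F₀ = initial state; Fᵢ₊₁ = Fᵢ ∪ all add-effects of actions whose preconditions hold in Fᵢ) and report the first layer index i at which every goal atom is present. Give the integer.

F0 = init (10 atoms)
F1 = F0 ∪ {linked(a,d), linked(d,a), linked(e,e), ready(d,d), ready(d,f), ready(e,d), ready(f,d)}  (17 atoms)
F2 = F1 ∪ {linked(d,f), linked(e,d), linked(f,d), ready(a,e), ready(e,a), ready(e,f), ready(f,e)}  (24 atoms)
goal ⊆ F2  ⇒  h_max = 2

2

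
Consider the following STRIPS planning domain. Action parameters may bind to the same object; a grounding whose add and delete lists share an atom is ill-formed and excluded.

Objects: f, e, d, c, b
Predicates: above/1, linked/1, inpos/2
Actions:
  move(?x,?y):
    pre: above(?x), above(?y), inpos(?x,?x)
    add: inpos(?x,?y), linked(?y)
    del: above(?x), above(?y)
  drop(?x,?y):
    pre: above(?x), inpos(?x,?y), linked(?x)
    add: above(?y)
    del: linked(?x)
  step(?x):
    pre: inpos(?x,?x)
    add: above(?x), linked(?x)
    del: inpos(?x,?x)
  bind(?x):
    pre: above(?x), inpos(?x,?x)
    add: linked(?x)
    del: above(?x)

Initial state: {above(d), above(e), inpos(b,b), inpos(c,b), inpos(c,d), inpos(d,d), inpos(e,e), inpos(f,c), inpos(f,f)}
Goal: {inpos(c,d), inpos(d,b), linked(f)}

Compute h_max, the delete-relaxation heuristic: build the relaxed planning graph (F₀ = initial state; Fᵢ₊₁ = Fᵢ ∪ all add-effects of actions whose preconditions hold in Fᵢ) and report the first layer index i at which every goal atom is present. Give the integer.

F0 = init (9 atoms)
F1 = F0 ∪ {above(b), above(f), inpos(d,e), inpos(e,d), linked(b), linked(d), linked(e), linked(f)}  (17 atoms)
F2 = F1 ∪ {above(c), inpos(b,d), inpos(b,e), inpos(b,f), inpos(d,b), inpos(d,f), inpos(e,b), inpos(e,f), inpos(f,b), inpos(f,d), inpos(f,e)}  (28 atoms)
goal ⊆ F2  ⇒  h_max = 2

2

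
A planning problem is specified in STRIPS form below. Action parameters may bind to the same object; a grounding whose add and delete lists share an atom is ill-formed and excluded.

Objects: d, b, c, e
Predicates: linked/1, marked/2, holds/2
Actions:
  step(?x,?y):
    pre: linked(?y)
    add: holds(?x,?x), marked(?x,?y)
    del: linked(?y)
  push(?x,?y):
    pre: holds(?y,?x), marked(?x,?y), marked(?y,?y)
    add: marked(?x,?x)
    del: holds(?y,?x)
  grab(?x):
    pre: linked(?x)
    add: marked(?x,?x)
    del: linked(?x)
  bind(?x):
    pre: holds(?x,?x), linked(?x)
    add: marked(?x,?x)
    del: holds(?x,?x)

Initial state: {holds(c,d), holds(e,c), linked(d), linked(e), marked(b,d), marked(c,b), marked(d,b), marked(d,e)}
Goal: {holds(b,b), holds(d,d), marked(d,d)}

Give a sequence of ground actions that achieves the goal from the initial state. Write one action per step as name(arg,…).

1. step(d,d)  →  {holds(c,d), holds(d,d), holds(e,c), linked(e), marked(b,d), marked(c,b), marked(d,b), marked(d,d), marked(d,e)}
2. step(b,e)  →  {holds(b,b), holds(c,d), holds(d,d), holds(e,c), marked(b,d), marked(b,e), marked(c,b), marked(d,b), marked(d,d), marked(d,e)}

step(d,d); step(b,e)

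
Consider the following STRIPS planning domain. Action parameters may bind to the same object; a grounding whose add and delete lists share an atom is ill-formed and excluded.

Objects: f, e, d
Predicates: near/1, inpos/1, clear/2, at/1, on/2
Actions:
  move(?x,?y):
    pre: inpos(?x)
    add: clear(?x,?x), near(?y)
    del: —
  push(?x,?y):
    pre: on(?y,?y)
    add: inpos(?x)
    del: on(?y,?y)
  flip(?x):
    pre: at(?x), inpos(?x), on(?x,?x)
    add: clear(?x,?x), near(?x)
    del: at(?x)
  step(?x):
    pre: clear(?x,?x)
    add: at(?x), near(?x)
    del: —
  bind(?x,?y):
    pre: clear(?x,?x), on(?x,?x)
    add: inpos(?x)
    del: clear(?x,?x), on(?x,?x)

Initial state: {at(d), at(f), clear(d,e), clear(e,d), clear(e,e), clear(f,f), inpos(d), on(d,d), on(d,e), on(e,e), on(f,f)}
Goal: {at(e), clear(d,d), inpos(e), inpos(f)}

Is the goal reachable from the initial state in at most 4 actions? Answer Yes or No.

1. move(d,f)  →  {at(d), at(f), clear(d,d), clear(d,e), clear(e,d), clear(e,e), clear(f,f), inpos(d), near(f), on(d,d), on(d,e), on(e,e), on(f,f)}
2. push(f,f)  →  {at(d), at(f), clear(d,d), clear(d,e), clear(e,d), clear(e,e), clear(f,f), inpos(d), inpos(f), near(f), on(d,d), on(d,e), on(e,e)}
3. push(e,e)  →  {at(d), at(f), clear(d,d), clear(d,e), clear(e,d), clear(e,e), clear(f,f), inpos(d), inpos(e), inpos(f), near(f), on(d,d), on(d,e)}
4. step(e)  →  {at(d), at(e), at(f), clear(d,d), clear(d,e), clear(e,d), clear(e,e), clear(f,f), inpos(d), inpos(e), inpos(f), near(e), near(f), on(d,d), on(d,e)}
optimal plan length = 4; 4 ≤ 4

Yes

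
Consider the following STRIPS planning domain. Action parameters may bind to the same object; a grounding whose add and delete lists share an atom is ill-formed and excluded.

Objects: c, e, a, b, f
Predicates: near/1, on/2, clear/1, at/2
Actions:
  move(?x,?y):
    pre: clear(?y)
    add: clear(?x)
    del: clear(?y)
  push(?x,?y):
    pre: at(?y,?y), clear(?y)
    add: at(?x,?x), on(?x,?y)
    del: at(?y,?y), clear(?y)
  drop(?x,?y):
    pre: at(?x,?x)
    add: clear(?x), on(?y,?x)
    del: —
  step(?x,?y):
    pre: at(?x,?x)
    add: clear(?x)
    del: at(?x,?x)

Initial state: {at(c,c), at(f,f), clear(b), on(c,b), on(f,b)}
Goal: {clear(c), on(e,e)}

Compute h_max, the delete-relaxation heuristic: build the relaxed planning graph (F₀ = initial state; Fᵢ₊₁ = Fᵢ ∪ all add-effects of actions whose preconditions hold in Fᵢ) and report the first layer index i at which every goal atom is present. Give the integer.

3

F0 = init (5 atoms)
F1 = F0 ∪ {clear(a), clear(c), clear(e), clear(f), on(a,c), on(a,f), on(b,c), on(b,f), on(c,c), on(c,f), on(e,c), on(e,f), on(f,c), on(f,f)}  (19 atoms)
F2 = F1 ∪ {at(a,a), at(b,b), at(e,e)}  (22 atoms)
F3 = F2 ∪ {on(a,a), on(a,b), on(a,e), on(b,a), on(b,b), on(b,e), on(c,a), on(c,e), on(e,a), on(e,b), on(e,e), on(f,a), on(f,e)}  (35 atoms)
goal ⊆ F3  ⇒  h_max = 3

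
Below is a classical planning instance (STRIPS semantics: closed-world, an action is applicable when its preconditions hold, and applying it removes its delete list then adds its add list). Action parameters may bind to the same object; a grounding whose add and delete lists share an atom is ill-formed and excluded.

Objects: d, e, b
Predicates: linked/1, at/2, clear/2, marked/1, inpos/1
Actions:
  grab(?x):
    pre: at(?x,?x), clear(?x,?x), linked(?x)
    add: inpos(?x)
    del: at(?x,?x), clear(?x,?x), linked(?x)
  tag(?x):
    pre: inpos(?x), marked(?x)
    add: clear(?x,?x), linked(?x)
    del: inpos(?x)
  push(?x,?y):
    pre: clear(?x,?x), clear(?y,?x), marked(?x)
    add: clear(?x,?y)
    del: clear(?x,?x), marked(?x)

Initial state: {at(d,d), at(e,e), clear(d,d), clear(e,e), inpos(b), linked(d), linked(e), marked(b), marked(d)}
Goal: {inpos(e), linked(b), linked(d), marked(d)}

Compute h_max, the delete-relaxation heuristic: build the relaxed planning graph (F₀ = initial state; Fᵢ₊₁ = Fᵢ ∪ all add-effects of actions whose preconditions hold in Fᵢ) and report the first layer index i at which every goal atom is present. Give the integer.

F0 = init (9 atoms)
F1 = F0 ∪ {clear(b,b), inpos(d), inpos(e), linked(b)}  (13 atoms)
goal ⊆ F1  ⇒  h_max = 1

1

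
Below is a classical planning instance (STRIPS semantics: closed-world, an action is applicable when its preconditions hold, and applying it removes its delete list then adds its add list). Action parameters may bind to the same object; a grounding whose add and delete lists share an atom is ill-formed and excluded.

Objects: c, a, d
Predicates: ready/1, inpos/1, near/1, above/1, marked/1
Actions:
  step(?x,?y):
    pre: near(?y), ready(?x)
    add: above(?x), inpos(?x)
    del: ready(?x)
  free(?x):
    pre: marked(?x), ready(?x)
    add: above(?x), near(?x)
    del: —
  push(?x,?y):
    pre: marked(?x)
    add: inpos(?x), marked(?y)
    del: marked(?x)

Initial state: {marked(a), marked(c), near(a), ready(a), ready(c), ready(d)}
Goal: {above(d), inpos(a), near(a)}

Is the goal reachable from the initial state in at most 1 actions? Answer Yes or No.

1. step(a,a)  →  {above(a), inpos(a), marked(a), marked(c), near(a), ready(c), ready(d)}
2. step(d,a)  →  {above(a), above(d), inpos(a), inpos(d), marked(a), marked(c), near(a), ready(c)}
optimal plan length = 2; 2 > 1

No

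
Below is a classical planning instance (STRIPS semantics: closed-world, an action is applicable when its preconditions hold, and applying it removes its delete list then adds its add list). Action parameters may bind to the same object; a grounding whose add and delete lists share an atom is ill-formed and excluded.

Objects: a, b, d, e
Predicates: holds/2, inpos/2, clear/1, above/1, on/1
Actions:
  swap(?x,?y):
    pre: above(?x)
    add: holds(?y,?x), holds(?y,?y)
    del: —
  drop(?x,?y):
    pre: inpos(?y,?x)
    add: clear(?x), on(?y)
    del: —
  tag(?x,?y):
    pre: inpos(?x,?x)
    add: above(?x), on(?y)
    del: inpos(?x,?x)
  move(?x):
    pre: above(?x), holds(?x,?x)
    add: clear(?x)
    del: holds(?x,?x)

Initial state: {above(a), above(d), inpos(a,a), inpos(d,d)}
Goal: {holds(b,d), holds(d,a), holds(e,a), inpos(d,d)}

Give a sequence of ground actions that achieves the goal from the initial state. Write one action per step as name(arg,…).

1. swap(a,d)  →  {above(a), above(d), holds(d,a), holds(d,d), inpos(a,a), inpos(d,d)}
2. swap(a,e)  →  {above(a), above(d), holds(d,a), holds(d,d), holds(e,a), holds(e,e), inpos(a,a), inpos(d,d)}
3. swap(d,b)  →  {above(a), above(d), holds(b,b), holds(b,d), holds(d,a), holds(d,d), holds(e,a), holds(e,e), inpos(a,a), inpos(d,d)}

swap(a,d); swap(a,e); swap(d,b)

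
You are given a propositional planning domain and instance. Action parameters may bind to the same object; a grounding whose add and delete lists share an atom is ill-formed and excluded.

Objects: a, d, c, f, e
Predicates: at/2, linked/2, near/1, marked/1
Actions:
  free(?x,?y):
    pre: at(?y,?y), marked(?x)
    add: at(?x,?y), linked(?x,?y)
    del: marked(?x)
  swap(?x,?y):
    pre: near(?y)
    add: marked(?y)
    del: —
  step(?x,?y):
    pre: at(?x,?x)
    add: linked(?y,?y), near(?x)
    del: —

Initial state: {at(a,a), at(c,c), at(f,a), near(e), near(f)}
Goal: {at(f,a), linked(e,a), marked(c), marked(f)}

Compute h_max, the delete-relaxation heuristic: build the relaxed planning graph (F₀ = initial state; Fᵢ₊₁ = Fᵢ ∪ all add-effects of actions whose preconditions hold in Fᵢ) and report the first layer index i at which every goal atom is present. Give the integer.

F0 = init (5 atoms)
F1 = F0 ∪ {linked(a,a), linked(c,c), linked(d,d), linked(e,e), linked(f,f), marked(e), marked(f), near(a), near(c)}  (14 atoms)
F2 = F1 ∪ {at(e,a), at(e,c), at(f,c), linked(e,a), linked(e,c), linked(f,a), linked(f,c), marked(a), marked(c)}  (23 atoms)
goal ⊆ F2  ⇒  h_max = 2

2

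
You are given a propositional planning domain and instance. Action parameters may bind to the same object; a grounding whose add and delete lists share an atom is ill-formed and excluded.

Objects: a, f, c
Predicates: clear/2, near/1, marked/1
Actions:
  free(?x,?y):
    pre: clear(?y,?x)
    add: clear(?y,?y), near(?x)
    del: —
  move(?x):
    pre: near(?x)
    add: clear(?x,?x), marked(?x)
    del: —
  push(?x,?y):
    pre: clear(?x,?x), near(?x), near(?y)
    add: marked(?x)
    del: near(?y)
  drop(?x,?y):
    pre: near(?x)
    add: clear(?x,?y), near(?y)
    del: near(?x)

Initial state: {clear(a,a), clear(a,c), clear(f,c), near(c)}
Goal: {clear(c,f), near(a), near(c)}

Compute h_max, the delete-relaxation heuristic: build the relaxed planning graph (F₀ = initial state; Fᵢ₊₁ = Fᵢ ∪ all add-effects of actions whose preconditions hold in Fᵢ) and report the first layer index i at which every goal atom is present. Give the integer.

F0 = init (4 atoms)
F1 = F0 ∪ {clear(c,a), clear(c,c), clear(c,f), clear(f,f), marked(c), near(a), near(f)}  (11 atoms)
goal ⊆ F1  ⇒  h_max = 1

1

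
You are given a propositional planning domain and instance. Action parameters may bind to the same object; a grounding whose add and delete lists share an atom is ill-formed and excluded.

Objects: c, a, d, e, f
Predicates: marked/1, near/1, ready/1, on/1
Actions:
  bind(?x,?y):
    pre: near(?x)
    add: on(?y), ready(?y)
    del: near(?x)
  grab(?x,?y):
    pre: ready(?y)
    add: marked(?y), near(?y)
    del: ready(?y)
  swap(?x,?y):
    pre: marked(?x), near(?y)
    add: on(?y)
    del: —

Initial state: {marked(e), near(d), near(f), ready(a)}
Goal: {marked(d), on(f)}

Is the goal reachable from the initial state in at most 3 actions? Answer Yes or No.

Yes

1. bind(d,d)  →  {marked(e), near(f), on(d), ready(a), ready(d)}
2. bind(f,f)  →  {marked(e), on(d), on(f), ready(a), ready(d), ready(f)}
3. grab(c,d)  →  {marked(d), marked(e), near(d), on(d), on(f), ready(a), ready(f)}
optimal plan length = 3; 3 ≤ 3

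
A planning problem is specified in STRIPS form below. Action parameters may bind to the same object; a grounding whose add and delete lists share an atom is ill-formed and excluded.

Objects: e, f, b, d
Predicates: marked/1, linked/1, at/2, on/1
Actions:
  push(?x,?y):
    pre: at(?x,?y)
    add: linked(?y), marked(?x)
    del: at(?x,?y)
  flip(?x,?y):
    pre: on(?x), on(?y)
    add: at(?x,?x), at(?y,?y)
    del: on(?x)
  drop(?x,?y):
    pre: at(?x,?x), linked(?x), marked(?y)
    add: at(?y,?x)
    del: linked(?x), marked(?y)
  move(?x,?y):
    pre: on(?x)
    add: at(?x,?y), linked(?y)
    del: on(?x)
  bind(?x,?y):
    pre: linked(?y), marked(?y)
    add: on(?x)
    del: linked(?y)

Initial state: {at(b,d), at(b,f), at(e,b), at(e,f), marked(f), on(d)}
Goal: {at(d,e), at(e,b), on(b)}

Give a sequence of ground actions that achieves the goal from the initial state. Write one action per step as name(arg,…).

1. push(e,f)  →  {at(b,d), at(b,f), at(e,b), linked(f), marked(e), marked(f), on(d)}
2. move(d,e)  →  {at(b,d), at(b,f), at(d,e), at(e,b), linked(e), linked(f), marked(e), marked(f)}
3. bind(b,e)  →  {at(b,d), at(b,f), at(d,e), at(e,b), linked(f), marked(e), marked(f), on(b)}

push(e,f); move(d,e); bind(b,e)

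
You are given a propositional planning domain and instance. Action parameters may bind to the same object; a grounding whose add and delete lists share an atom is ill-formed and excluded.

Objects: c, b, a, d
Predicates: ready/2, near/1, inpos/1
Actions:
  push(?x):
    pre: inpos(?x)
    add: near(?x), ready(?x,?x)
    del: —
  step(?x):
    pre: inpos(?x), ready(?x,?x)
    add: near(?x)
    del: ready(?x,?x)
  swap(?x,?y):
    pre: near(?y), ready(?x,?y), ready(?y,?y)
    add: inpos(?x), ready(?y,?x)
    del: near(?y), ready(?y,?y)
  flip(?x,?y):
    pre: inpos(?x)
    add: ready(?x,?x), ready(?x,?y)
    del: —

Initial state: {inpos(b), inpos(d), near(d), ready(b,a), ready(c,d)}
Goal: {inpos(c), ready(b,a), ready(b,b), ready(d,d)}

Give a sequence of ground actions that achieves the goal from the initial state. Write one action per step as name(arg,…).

1. push(b)  →  {inpos(b), inpos(d), near(b), near(d), ready(b,a), ready(b,b), ready(c,d)}
2. push(d)  →  {inpos(b), inpos(d), near(b), near(d), ready(b,a), ready(b,b), ready(c,d), ready(d,d)}
3. swap(c,d)  →  {inpos(b), inpos(c), inpos(d), near(b), ready(b,a), ready(b,b), ready(c,d), ready(d,c)}
4. push(d)  →  {inpos(b), inpos(c), inpos(d), near(b), near(d), ready(b,a), ready(b,b), ready(c,d), ready(d,c), ready(d,d)}

push(b); push(d); swap(c,d); push(d)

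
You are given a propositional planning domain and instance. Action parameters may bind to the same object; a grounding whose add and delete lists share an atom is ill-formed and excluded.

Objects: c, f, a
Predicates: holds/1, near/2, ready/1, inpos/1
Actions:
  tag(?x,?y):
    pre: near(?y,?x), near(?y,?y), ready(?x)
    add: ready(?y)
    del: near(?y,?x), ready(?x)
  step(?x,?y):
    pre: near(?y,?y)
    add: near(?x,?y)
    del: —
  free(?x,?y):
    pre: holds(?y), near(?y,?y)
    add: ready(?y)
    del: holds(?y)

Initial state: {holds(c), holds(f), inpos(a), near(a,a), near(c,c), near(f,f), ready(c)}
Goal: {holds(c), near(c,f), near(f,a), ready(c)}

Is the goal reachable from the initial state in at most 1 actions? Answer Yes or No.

1. step(c,f)  →  {holds(c), holds(f), inpos(a), near(a,a), near(c,c), near(c,f), near(f,f), ready(c)}
2. step(f,a)  →  {holds(c), holds(f), inpos(a), near(a,a), near(c,c), near(c,f), near(f,a), near(f,f), ready(c)}
optimal plan length = 2; 2 > 1

No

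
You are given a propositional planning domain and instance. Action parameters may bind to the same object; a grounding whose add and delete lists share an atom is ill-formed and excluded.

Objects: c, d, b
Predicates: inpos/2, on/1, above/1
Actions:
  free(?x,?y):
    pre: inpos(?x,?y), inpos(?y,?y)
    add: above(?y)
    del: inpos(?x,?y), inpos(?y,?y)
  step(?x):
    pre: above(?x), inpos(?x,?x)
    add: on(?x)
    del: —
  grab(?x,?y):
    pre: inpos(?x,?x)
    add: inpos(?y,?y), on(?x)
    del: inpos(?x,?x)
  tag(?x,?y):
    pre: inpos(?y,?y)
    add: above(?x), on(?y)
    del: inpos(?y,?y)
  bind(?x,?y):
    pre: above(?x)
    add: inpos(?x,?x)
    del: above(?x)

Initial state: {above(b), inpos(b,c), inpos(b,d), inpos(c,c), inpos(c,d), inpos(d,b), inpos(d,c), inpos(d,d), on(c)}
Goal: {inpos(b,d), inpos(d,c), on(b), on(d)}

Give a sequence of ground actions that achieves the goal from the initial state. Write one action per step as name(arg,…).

1. grab(d,b)  →  {above(b), inpos(b,b), inpos(b,c), inpos(b,d), inpos(c,c), inpos(c,d), inpos(d,b), inpos(d,c), on(c), on(d)}
2. step(b)  →  {above(b), inpos(b,b), inpos(b,c), inpos(b,d), inpos(c,c), inpos(c,d), inpos(d,b), inpos(d,c), on(b), on(c), on(d)}

grab(d,b); step(b)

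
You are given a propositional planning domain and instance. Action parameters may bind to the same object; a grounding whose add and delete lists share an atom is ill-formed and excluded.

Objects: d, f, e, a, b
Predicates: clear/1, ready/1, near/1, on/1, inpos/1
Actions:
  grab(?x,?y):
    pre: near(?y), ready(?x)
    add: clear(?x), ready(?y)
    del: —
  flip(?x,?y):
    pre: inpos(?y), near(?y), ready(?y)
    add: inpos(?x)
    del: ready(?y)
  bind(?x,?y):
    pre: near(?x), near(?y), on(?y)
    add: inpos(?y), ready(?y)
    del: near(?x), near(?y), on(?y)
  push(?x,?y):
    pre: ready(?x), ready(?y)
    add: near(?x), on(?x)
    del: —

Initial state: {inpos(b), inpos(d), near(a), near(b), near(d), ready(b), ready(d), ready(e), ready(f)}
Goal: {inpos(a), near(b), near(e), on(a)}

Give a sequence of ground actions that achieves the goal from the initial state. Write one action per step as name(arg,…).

grab(d,a); flip(a,d); push(e,f); push(a,f)

1. grab(d,a)  →  {clear(d), inpos(b), inpos(d), near(a), near(b), near(d), ready(a), ready(b), ready(d), ready(e), ready(f)}
2. flip(a,d)  →  {clear(d), inpos(a), inpos(b), inpos(d), near(a), near(b), near(d), ready(a), ready(b), ready(e), ready(f)}
3. push(e,f)  →  {clear(d), inpos(a), inpos(b), inpos(d), near(a), near(b), near(d), near(e), on(e), ready(a), ready(b), ready(e), ready(f)}
4. push(a,f)  →  {clear(d), inpos(a), inpos(b), inpos(d), near(a), near(b), near(d), near(e), on(a), on(e), ready(a), ready(b), ready(e), ready(f)}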